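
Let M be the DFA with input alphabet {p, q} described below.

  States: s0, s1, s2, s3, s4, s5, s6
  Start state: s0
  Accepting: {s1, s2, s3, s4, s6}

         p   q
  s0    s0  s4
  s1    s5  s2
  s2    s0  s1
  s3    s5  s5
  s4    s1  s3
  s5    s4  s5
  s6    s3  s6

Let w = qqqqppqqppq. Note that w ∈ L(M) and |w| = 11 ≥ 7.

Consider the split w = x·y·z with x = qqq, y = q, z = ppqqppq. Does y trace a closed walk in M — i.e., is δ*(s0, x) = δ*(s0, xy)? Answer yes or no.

yes

Run of M on the first 4 characters of w = q q q q:
  step 0: s0  (start)
  step 1: s4  (read q: s0→s4)
  step 2: s3  (read q: s4→s3)
  step 3: s5  (read q: s3→s5)
  step 4: s5  (read q: s5→s5)

After x (step 3): s5. After xy (step 4): s5.
They match, so y = q drives M around a cycle from s5 back to itself; pumping y any number of times keeps M in s5 before reading z, and xyⁱz ∈ L(M) for every i ≥ 0.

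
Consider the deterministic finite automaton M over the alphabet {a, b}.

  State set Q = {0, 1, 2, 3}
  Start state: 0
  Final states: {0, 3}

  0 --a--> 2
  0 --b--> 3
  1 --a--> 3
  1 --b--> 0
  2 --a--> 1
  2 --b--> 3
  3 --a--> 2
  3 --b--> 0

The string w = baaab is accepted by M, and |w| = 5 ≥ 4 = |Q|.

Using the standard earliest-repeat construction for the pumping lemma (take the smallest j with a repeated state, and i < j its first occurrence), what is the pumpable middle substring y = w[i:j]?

aaa

Run of M on w = b a a a b:
  step 0: 0  (start)
  step 1: 3  (read b: 0→3)
  step 2: 2  (read a: 3→2)
  step 3: 1  (read a: 2→1)
  step 4: 3  (read a: 1→3)   ← first repeat (3 seen earlier)
  step 5: 0  (read b: 3→0)

So i = 1, j = 4, giving x = w[0:1] = b, y = w[1:4] = aaa, z = w[4:5] = b.
Check: |xy| = 4 ≤ 4 and |y| = 3 ≥ 1. Reading y takes M from 3 back to 3, so every xyⁱz is accepted.
With |Q| = 4, pigeonhole forces a state repeat no later than step 4; the substring read between the first and second visits to that state can be pumped.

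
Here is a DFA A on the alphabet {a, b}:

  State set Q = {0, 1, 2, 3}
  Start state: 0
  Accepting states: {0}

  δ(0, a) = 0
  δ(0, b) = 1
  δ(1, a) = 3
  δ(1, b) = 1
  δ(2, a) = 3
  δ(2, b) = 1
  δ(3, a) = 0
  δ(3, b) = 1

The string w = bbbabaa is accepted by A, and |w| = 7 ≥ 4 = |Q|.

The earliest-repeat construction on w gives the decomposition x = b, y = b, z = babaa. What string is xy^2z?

xy^2z = b·b·b·babaa = bbbbabaa.
Reading y = b takes A from 1 back to 1, so after x·y·y the machine is still in 1, and z then leads to the accepting state 0. Hence bbbbabaa ∈ L(A).

bbbbabaa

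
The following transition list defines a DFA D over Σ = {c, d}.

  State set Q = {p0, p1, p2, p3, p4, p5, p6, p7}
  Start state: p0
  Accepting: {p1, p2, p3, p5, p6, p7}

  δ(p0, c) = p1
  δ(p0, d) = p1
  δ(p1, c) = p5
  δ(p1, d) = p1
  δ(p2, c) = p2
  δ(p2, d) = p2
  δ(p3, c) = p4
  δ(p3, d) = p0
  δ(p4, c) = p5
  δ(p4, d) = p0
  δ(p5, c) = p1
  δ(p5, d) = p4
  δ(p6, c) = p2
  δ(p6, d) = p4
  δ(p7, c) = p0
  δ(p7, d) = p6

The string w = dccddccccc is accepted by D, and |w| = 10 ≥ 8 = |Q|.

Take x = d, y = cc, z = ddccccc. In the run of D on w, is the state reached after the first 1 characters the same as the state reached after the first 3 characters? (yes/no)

State sequence: p0 -d-> p1 -c-> p5 -c-> p1

After x (step 1): p1. After xy (step 3): p1.
They match, so y = cc drives D around a cycle from p1 back to itself; pumping y any number of times keeps D in p1 before reading z, and xyⁱz ∈ L(D) for every i ≥ 0.

yes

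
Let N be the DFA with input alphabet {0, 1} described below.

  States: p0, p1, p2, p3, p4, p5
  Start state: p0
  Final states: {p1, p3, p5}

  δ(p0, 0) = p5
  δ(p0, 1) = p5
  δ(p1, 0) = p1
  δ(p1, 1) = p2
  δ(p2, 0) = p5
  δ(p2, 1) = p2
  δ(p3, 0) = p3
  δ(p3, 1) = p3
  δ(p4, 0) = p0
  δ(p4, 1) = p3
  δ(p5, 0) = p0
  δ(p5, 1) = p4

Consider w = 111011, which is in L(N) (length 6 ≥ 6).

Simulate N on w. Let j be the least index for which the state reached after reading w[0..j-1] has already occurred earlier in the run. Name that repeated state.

Run of N on w = 1 1 1 0 1 1:
  step 0: p0  (start)
  step 1: p5  (read 1: p0→p5)
  step 2: p4  (read 1: p5→p4)
  step 3: p3  (read 1: p4→p3)
  step 4: p3  (read 0: p3→p3)   ← first repeat (p3 seen earlier)
  step 5: p3  (read 1: p3→p3)
  step 6: p3  (read 1: p3→p3)

The earliest repeat is at step j = 4: N is in p3, which it already visited at step i = 3.
Since N has 6 states, any run of length ≥ 6 visits 6+1 states, so by pigeonhole some state repeats within the first 6 steps — that repeat gives the pumpable loop.

p3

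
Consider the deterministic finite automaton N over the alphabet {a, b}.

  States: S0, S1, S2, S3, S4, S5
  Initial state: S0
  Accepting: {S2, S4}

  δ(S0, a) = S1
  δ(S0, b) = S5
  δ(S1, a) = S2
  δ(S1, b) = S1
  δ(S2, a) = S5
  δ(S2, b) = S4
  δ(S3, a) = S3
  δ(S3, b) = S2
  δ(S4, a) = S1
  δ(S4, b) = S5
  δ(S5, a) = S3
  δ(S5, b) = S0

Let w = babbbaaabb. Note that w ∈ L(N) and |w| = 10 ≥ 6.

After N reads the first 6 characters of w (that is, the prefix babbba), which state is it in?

S3

Run of N on the first 6 characters of w = b a b b b a:
  step 0: S0  (start)
  step 1: S5  (read b: S0→S5)
  step 2: S3  (read a: S5→S3)
  step 3: S2  (read b: S3→S2)
  step 4: S4  (read b: S2→S4)
  step 5: S5  (read b: S4→S5)
  step 6: S3  (read a: S5→S3)

After reading 6 characters, N is in state S3.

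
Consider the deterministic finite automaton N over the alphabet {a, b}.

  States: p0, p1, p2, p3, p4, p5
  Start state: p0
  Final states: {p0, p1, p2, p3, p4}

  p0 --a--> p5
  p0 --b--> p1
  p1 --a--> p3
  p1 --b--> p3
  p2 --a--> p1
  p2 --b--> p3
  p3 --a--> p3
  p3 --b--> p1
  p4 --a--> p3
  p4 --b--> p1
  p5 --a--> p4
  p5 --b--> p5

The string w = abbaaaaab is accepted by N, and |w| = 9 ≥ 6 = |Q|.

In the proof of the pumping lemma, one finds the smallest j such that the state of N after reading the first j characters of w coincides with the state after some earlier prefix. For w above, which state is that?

p5

State sequence: p0 -a-> p5 -b-> p5 -b-> p5 -a-> p4 -a-> p3 -a-> p3 -a-> p3 -a-> p3 -b-> p1
First repeat at step 2: p5 was already visited.

The earliest repeat is at step j = 2: N is in p5, which it already visited at step i = 1.
Since N has 6 states, any run of length ≥ 6 visits 6+1 states, so by pigeonhole some state repeats within the first 6 steps — that repeat gives the pumpable loop.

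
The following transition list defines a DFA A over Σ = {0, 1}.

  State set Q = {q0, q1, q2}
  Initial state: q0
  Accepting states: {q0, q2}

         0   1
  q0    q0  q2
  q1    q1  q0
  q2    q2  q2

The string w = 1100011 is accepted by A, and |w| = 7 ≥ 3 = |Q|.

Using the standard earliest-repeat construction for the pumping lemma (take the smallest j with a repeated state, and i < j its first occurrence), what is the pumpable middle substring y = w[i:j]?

State sequence: q0 -1-> q2 -1-> q2 -0-> q2 -0-> q2 -0-> q2 -1-> q2 -1-> q2
First repeat at step 2: q2 was already visited.

So i = 1, j = 2, giving x = w[0:1] = 1, y = w[1:2] = 1, z = w[2:7] = 00011.
Check: |xy| = 2 ≤ 3 and |y| = 1 ≥ 1. Reading y takes A from q2 back to q2, so every xyⁱz is accepted.
Since A has 3 states, any run of length ≥ 3 visits 3+1 states, so by pigeonhole some state repeats within the first 3 steps — that repeat gives the pumpable loop.

1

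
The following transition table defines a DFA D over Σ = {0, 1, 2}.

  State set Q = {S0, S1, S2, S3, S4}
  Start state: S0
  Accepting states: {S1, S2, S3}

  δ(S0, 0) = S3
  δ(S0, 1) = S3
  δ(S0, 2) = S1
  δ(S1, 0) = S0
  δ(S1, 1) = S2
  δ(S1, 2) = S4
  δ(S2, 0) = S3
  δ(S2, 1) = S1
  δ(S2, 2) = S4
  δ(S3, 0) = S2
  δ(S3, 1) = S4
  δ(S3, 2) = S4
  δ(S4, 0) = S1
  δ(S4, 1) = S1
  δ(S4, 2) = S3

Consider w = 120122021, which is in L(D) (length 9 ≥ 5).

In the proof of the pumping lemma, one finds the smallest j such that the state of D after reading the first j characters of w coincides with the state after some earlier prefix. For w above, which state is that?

S4

Run of D on w = 1 2 0 1 2 2 0 2 1:
  step 0: S0  (start)
  step 1: S3  (read 1: S0→S3)
  step 2: S4  (read 2: S3→S4)
  step 3: S1  (read 0: S4→S1)
  step 4: S2  (read 1: S1→S2)
  step 5: S4  (read 2: S2→S4)   ← first repeat (S4 seen earlier)
  step 6: S3  (read 2: S4→S3)
  step 7: S2  (read 0: S3→S2)
  step 8: S4  (read 2: S2→S4)
  step 9: S1  (read 1: S4→S1)

The earliest repeat is at step j = 5: D is in S4, which it already visited at step i = 2.
The DFA has 5 states, so the proof of the pumping lemma guarantees a repeated state among the first 5+1 visited; the segment between the two visits is the pumpable y.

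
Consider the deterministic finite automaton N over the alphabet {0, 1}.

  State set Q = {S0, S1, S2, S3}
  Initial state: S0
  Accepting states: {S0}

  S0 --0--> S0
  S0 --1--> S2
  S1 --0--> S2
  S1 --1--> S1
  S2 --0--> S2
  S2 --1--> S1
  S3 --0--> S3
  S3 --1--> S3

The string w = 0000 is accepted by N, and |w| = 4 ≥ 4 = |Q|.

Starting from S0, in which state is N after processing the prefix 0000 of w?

Run of N on the first 4 characters of w = 0 0 0 0:
  step 0: S0  (start)
  step 1: S0  (read 0: S0→S0)
  step 2: S0  (read 0: S0→S0)
  step 3: S0  (read 0: S0→S0)
  step 4: S0  (read 0: S0→S0)

After reading 4 characters, N is in state S0.
(This kind of state-tracing is the core of the pumping-lemma construction: with 4 states, pigeonhole forces a repeat within the first 4 steps.)

S0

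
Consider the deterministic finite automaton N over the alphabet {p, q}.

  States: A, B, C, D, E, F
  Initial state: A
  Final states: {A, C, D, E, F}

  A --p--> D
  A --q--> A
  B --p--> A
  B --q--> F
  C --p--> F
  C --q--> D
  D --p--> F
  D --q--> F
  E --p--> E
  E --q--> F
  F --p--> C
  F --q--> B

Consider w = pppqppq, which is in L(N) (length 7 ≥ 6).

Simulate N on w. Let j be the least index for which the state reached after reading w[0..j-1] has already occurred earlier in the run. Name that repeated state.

D

State sequence: A -p-> D -p-> F -p-> C -q-> D -p-> F -p-> C -q-> D
First repeat at step 4: D was already visited.

The earliest repeat is at step j = 4: N is in D, which it already visited at step i = 1.
Since N has 6 states, any run of length ≥ 6 visits 6+1 states, so by pigeonhole some state repeats within the first 6 steps — that repeat gives the pumpable loop.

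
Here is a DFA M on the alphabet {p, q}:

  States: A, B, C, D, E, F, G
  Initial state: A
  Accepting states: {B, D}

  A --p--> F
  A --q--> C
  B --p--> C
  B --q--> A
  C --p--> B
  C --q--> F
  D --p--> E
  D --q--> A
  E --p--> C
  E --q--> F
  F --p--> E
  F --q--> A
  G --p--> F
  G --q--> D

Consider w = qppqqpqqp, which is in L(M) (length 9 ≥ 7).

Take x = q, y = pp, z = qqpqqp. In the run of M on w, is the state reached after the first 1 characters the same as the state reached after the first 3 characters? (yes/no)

yes

Run of M on the first 3 characters of w = q p p:
  step 0: A  (start)
  step 1: C  (read q: A→C)
  step 2: B  (read p: C→B)
  step 3: C  (read p: B→C)

After x (step 1): C. After xy (step 3): C.
They match, so y = pp drives M around a cycle from C back to itself; pumping y any number of times keeps M in C before reading z, and xyⁱz ∈ L(M) for every i ≥ 0.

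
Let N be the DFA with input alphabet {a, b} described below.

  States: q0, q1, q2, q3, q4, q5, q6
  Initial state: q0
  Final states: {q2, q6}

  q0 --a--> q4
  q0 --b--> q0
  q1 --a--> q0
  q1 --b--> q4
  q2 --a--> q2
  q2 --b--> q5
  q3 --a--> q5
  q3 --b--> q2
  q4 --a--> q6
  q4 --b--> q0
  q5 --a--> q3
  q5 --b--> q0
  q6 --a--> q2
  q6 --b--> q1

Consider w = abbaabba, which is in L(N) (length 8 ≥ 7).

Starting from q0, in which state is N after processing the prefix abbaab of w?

q1

State sequence: q0 -a-> q4 -b-> q0 -b-> q0 -a-> q4 -a-> q6 -b-> q1

After reading 6 characters, N is in state q1.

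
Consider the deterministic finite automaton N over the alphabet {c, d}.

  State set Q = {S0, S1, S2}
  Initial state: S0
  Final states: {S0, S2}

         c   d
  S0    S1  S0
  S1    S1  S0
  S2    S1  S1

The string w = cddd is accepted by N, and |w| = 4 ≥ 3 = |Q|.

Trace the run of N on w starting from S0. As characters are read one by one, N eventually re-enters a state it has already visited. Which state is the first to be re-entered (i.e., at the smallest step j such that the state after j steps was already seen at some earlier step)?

S0

State sequence: S0 -c-> S1 -d-> S0 -d-> S0 -d-> S0
First repeat at step 2: S0 was already visited.

The earliest repeat is at step j = 2: N is in S0, which it already visited at step i = 0.
With |Q| = 3, pigeonhole forces a state repeat no later than step 3; the substring read between the first and second visits to that state can be pumped.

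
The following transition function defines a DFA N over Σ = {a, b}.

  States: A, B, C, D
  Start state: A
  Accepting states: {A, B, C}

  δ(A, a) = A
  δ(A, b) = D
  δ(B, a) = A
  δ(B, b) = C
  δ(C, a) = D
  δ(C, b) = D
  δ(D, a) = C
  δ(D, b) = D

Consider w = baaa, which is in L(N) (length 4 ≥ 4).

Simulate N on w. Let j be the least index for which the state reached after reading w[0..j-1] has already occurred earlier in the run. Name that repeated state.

State sequence: A -b-> D -a-> C -a-> D -a-> C
First repeat at step 3: D was already visited.

The earliest repeat is at step j = 3: N is in D, which it already visited at step i = 1.
Pumping length from the standard proof: p = 4 (the number of states). The repeated state found above gives |xy| = j ≤ 4 and |y| = j − i ≥ 1.

D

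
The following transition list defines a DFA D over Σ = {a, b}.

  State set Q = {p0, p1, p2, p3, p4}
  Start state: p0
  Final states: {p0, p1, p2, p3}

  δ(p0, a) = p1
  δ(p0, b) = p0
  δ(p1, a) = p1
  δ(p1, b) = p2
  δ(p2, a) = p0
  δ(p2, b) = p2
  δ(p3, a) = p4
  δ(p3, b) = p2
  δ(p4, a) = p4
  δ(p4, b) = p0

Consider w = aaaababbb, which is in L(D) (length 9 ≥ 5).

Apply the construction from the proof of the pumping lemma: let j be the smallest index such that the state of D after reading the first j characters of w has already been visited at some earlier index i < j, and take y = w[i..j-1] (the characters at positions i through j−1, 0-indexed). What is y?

a

Run of D on w = a a a a b a b b b:
  step 0: p0  (start)
  step 1: p1  (read a: p0→p1)
  step 2: p1  (read a: p1→p1)   ← first repeat (p1 seen earlier)
  step 3: p1  (read a: p1→p1)
  step 4: p1  (read a: p1→p1)
  step 5: p2  (read b: p1→p2)
  step 6: p0  (read a: p2→p0)
  step 7: p0  (read b: p0→p0)
  step 8: p0  (read b: p0→p0)
  step 9: p0  (read b: p0→p0)

So i = 1, j = 2, giving x = w[0:1] = a, y = w[1:2] = a, z = w[2:9] = aababbb.
Check: |xy| = 2 ≤ 5 and |y| = 1 ≥ 1. Reading y takes D from p1 back to p1, so every xyⁱz is accepted.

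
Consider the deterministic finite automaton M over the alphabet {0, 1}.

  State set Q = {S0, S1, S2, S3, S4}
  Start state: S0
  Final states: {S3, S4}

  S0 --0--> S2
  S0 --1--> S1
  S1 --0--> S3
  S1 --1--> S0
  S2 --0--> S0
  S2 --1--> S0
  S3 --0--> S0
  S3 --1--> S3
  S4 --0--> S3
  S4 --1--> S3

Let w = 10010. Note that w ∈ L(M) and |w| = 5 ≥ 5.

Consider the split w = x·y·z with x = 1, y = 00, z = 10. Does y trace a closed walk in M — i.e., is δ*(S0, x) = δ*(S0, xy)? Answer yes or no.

no

Run of M on the first 3 characters of w = 1 0 0:
  step 0: S0  (start)
  step 1: S1  (read 1: S0→S1)
  step 2: S3  (read 0: S1→S3)
  step 3: S0  (read 0: S3→S0)

After x (step 1): S1. After xy (step 3): S0.
They differ (S1 ≠ S0), so y is not a cycle from the state after x; this split is not the one the pumping-lemma construction produces, and pumping y need not keep the string in L(M).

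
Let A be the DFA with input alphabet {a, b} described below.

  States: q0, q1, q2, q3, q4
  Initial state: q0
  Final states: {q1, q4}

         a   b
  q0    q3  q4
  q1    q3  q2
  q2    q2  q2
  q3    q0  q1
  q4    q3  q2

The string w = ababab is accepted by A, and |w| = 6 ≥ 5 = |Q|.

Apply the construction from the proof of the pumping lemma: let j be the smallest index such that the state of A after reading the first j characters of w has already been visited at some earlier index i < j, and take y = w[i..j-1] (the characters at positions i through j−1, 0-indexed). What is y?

ba

State sequence: q0 -a-> q3 -b-> q1 -a-> q3 -b-> q1 -a-> q3 -b-> q1
First repeat at step 3: q3 was already visited.

So i = 1, j = 3, giving x = w[0:1] = a, y = w[1:3] = ba, z = w[3:6] = bab.
Check: |xy| = 3 ≤ 5 and |y| = 2 ≥ 1. Reading y takes A from q3 back to q3, so every xyⁱz is accepted.
Since A has 5 states, any run of length ≥ 5 visits 5+1 states, so by pigeonhole some state repeats within the first 5 steps — that repeat gives the pumpable loop.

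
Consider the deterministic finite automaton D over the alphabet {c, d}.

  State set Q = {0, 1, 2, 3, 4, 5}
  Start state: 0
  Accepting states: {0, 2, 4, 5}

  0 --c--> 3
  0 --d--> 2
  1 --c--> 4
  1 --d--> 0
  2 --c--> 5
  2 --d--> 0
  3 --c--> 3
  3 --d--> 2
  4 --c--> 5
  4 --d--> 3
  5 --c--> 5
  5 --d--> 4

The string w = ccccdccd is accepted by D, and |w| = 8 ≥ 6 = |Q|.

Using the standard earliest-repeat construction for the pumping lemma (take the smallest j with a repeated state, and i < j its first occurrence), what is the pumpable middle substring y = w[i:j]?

c

State sequence: 0 -c-> 3 -c-> 3 -c-> 3 -c-> 3 -d-> 2 -c-> 5 -c-> 5 -d-> 4
First repeat at step 2: 3 was already visited.

So i = 1, j = 2, giving x = w[0:1] = c, y = w[1:2] = c, z = w[2:8] = ccdccd.
Check: |xy| = 2 ≤ 6 and |y| = 1 ≥ 1. Reading y takes D from 3 back to 3, so every xyⁱz is accepted.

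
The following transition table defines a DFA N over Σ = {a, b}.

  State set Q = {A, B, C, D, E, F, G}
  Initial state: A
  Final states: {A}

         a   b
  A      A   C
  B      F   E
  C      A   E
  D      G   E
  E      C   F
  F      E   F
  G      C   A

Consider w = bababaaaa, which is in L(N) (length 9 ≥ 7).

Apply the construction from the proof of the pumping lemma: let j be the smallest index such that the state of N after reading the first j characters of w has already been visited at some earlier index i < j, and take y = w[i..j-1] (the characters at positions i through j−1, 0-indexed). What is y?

Run of N on w = b a b a b a a a a:
  step 0: A  (start)
  step 1: C  (read b: A→C)
  step 2: A  (read a: C→A)   ← first repeat (A seen earlier)
  step 3: C  (read b: A→C)
  step 4: A  (read a: C→A)
  step 5: C  (read b: A→C)
  step 6: A  (read a: C→A)
  step 7: A  (read a: A→A)
  step 8: A  (read a: A→A)
  step 9: A  (read a: A→A)

So i = 0, j = 2, giving x = w[0:0] = ε, y = w[0:2] = ba, z = w[2:9] = babaaaa.
Check: |xy| = 2 ≤ 7 and |y| = 2 ≥ 1. Reading y takes N from A back to A, so every xyⁱz is accepted.
Pumping length from the standard proof: p = 7 (the number of states). The repeated state found above gives |xy| = j ≤ 7 and |y| = j − i ≥ 1.

ba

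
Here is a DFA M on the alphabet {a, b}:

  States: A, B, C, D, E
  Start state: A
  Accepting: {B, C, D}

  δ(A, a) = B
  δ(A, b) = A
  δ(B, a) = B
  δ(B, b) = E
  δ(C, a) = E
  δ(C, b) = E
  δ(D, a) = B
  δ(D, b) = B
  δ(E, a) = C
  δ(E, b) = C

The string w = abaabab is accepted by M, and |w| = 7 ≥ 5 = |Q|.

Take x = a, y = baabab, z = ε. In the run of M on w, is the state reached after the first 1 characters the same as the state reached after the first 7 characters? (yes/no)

State sequence: A -a-> B -b-> E -a-> C -a-> E -b-> C -a-> E -b-> C

After x (step 1): B. After xy (step 7): C.
They differ (B ≠ C), so y is not a cycle from the state after x; this split is not the one the pumping-lemma construction produces, and pumping y need not keep the string in L(M).

no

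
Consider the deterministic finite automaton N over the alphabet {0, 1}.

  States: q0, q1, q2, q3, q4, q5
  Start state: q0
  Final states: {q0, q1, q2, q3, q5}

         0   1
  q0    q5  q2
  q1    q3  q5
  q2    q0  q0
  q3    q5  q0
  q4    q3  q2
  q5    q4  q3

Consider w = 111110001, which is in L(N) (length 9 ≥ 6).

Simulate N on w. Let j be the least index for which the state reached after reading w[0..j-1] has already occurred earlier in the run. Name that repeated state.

Run of N on w = 1 1 1 1 1 0 0 0 1:
  step 0: q0  (start)
  step 1: q2  (read 1: q0→q2)
  step 2: q0  (read 1: q2→q0)   ← first repeat (q0 seen earlier)
  step 3: q2  (read 1: q0→q2)
  step 4: q0  (read 1: q2→q0)
  step 5: q2  (read 1: q0→q2)
  step 6: q0  (read 0: q2→q0)
  step 7: q5  (read 0: q0→q5)
  step 8: q4  (read 0: q5→q4)
  step 9: q2  (read 1: q4→q2)

The earliest repeat is at step j = 2: N is in q0, which it already visited at step i = 0.

q0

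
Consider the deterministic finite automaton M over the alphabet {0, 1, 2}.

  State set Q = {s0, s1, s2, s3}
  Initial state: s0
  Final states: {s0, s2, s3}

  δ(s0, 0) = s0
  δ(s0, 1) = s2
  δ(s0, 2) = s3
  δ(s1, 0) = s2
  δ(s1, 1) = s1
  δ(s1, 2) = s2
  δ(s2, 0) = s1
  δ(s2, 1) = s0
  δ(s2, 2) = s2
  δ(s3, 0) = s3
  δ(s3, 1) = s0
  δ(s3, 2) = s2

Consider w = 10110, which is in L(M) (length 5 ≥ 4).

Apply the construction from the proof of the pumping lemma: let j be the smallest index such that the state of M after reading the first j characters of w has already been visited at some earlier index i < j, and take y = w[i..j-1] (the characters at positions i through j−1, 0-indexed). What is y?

State sequence: s0 -1-> s2 -0-> s1 -1-> s1 -1-> s1 -0-> s2
First repeat at step 3: s1 was already visited.

So i = 2, j = 3, giving x = w[0:2] = 10, y = w[2:3] = 1, z = w[3:5] = 10.
Check: |xy| = 3 ≤ 4 and |y| = 1 ≥ 1. Reading y takes M from s1 back to s1, so every xyⁱz is accepted.
Pumping length from the standard proof: p = 4 (the number of states). The repeated state found above gives |xy| = j ≤ 4 and |y| = j − i ≥ 1.

1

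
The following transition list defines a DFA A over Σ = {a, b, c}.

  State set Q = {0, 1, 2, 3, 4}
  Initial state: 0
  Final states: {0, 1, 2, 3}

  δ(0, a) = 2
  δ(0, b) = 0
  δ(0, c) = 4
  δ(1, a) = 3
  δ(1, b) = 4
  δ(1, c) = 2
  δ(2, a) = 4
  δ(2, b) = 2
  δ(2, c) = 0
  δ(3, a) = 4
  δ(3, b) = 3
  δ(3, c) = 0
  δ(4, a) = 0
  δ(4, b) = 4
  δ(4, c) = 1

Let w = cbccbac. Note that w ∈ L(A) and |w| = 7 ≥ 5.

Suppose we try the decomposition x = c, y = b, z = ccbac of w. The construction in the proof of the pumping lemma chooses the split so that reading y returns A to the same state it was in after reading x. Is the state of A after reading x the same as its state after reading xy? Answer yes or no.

State sequence: 0 -c-> 4 -b-> 4

After x (step 1): 4. After xy (step 2): 4.
They match, so y = b drives A around a cycle from 4 back to itself; pumping y any number of times keeps A in 4 before reading z, and xyⁱz ∈ L(A) for every i ≥ 0.

yes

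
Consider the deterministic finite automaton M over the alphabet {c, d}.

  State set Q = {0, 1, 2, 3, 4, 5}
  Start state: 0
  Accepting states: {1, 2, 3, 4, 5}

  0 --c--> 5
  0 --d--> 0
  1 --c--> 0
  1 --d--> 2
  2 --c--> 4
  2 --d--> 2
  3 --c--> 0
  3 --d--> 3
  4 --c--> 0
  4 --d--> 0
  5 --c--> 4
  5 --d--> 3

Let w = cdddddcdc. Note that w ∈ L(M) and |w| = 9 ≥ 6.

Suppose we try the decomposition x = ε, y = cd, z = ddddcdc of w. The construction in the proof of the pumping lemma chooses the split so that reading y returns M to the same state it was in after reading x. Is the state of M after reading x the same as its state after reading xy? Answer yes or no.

no

State sequence: 0 -c-> 5 -d-> 3

After x (step 0): 0. After xy (step 2): 3.
They differ (0 ≠ 3), so y is not a cycle from the state after x; this split is not the one the pumping-lemma construction produces, and pumping y need not keep the string in L(M).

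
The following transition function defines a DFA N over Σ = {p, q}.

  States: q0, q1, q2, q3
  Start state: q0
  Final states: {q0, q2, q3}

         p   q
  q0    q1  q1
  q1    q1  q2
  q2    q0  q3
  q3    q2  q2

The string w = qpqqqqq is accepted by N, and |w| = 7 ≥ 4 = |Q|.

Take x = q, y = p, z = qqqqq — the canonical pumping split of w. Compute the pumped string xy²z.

qppqqqqq

xy^2z = q·p·p·qqqqq = qppqqqqq.
Reading y = p takes N from q1 back to q1, so after x·y·y the machine is still in q1, and z then leads to the accepting state q2. Hence qppqqqqq ∈ L(N).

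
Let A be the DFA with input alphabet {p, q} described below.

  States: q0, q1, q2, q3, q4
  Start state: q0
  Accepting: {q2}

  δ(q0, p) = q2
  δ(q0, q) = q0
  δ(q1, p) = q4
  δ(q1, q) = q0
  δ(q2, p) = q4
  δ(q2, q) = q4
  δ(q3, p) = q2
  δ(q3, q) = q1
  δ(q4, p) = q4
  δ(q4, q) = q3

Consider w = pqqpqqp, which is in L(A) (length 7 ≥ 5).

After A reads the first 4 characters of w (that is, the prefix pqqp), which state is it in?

q2

Run of A on the first 4 characters of w = p q q p:
  step 0: q0  (start)
  step 1: q2  (read p: q0→q2)
  step 2: q4  (read q: q2→q4)
  step 3: q3  (read q: q4→q3)
  step 4: q2  (read p: q3→q2)

After reading 4 characters, A is in state q2.
(This kind of state-tracing is the core of the pumping-lemma construction: with 5 states, pigeonhole forces a repeat within the first 5 steps.)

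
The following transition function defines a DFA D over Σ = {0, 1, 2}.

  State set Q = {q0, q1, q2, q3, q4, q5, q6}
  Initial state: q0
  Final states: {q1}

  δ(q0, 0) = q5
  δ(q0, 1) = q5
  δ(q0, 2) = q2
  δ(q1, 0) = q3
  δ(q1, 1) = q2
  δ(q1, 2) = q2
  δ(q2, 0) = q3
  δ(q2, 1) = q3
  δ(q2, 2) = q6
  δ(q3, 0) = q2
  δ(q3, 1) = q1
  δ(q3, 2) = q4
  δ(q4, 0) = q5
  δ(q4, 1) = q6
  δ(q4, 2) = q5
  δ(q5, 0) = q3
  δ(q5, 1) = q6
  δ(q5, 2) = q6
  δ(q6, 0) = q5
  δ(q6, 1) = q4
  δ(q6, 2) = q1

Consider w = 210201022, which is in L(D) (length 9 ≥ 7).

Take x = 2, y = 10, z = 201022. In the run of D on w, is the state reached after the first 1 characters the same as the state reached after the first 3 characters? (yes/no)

State sequence: q0 -2-> q2 -1-> q3 -0-> q2

After x (step 1): q2. After xy (step 3): q2.
They match, so y = 10 drives D around a cycle from q2 back to itself; pumping y any number of times keeps D in q2 before reading z, and xyⁱz ∈ L(D) for every i ≥ 0.

yes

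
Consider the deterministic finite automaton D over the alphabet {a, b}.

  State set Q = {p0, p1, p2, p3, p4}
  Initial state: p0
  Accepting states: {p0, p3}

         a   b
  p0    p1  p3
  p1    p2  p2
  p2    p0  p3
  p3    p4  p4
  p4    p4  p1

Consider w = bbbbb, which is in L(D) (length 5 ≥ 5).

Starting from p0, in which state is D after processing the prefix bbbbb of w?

p3

State sequence: p0 -b-> p3 -b-> p4 -b-> p1 -b-> p2 -b-> p3

After reading 5 characters, D is in state p3.
(This kind of state-tracing is the core of the pumping-lemma construction: with 5 states, pigeonhole forces a repeat within the first 5 steps.)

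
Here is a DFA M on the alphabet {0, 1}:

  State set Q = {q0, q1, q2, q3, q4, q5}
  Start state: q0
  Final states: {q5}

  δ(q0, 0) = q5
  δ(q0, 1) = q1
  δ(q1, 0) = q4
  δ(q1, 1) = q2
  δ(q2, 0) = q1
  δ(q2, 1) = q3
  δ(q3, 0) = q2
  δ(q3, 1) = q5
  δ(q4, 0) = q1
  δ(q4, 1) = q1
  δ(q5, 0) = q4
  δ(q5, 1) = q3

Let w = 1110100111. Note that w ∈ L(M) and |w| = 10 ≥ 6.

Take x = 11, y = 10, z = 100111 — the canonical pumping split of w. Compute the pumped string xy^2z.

xy^2z = 11·10·10·100111 = 111010100111.
Reading y = 10 takes M from q2 back to q2, so after x·y·y the machine is still in q2, and z then leads to the accepting state q5. Hence 111010100111 ∈ L(M).

111010100111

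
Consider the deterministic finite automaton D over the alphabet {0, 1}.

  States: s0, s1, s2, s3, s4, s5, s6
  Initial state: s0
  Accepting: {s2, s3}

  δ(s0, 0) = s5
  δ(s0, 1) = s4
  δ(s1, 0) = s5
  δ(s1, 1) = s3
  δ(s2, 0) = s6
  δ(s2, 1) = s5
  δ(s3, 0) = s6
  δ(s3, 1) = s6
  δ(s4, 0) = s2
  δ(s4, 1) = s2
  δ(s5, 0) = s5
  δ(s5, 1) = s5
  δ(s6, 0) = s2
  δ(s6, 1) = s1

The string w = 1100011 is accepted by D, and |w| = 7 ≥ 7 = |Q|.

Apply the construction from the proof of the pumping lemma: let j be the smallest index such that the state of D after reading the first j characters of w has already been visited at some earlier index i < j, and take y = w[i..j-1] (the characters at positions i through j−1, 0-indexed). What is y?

00

Run of D on w = 1 1 0 0 0 1 1:
  step 0: s0  (start)
  step 1: s4  (read 1: s0→s4)
  step 2: s2  (read 1: s4→s2)
  step 3: s6  (read 0: s2→s6)
  step 4: s2  (read 0: s6→s2)   ← first repeat (s2 seen earlier)
  step 5: s6  (read 0: s2→s6)
  step 6: s1  (read 1: s6→s1)
  step 7: s3  (read 1: s1→s3)

So i = 2, j = 4, giving x = w[0:2] = 11, y = w[2:4] = 00, z = w[4:7] = 011.
Check: |xy| = 4 ≤ 7 and |y| = 2 ≥ 1. Reading y takes D from s2 back to s2, so every xyⁱz is accepted.
With |Q| = 7, pigeonhole forces a state repeat no later than step 7; the substring read between the first and second visits to that state can be pumped.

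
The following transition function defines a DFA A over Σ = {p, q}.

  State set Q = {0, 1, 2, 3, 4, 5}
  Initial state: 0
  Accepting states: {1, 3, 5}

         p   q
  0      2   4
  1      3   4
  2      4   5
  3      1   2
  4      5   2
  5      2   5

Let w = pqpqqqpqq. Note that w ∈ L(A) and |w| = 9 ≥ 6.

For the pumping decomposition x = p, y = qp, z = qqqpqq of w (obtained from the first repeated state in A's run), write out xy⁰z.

pqqqpqq

xy⁰z = xz = p·qqqpqq = pqqqpqq.
Reading y = qp takes A from 2 back to 2, so after x the machine is still in 2, and z then leads to the accepting state 5. Hence pqqqpqq ∈ L(A).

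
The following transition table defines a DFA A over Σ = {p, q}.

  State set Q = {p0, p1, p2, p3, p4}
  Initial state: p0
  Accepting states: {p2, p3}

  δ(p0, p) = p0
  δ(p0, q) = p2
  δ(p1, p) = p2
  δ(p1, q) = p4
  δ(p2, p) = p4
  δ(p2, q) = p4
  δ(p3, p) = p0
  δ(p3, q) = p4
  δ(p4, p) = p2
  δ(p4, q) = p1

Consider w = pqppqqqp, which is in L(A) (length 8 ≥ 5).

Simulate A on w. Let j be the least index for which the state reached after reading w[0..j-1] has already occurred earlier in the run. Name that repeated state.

State sequence: p0 -p-> p0 -q-> p2 -p-> p4 -p-> p2 -q-> p4 -q-> p1 -q-> p4 -p-> p2
First repeat at step 1: p0 was already visited.

The earliest repeat is at step j = 1: A is in p0, which it already visited at step i = 0.
Pumping length from the standard proof: p = 5 (the number of states). The repeated state found above gives |xy| = j ≤ 5 and |y| = j − i ≥ 1.

p0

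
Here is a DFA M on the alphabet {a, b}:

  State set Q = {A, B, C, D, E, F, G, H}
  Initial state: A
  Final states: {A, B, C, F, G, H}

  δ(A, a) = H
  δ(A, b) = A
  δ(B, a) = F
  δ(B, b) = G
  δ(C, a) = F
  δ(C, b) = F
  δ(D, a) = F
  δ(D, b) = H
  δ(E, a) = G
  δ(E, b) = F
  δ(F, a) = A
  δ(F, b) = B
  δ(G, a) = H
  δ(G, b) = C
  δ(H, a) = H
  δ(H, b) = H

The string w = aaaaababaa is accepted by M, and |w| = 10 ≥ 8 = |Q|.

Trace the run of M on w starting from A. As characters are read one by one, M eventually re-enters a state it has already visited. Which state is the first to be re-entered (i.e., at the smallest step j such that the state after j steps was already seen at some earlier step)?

State sequence: A -a-> H -a-> H -a-> H -a-> H -a-> H -b-> H -a-> H -b-> H -a-> H -a-> H
First repeat at step 2: H was already visited.

The earliest repeat is at step j = 2: M is in H, which it already visited at step i = 1.
Since M has 8 states, any run of length ≥ 8 visits 8+1 states, so by pigeonhole some state repeats within the first 8 steps — that repeat gives the pumpable loop.

H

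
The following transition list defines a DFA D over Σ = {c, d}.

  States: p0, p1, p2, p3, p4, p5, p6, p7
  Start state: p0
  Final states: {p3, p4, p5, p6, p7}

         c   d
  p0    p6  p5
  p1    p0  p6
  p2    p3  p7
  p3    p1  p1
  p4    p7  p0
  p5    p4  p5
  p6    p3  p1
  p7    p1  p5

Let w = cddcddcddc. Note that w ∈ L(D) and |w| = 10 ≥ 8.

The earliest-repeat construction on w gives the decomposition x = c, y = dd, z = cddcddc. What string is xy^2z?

cddddcddcddc

xy^2z = c·dd·dd·cddcddc = cddddcddcddc.
Reading y = dd takes D from p6 back to p6, so after x·y·y the machine is still in p6, and z then leads to the accepting state p3. Hence cddddcddcddc ∈ L(D).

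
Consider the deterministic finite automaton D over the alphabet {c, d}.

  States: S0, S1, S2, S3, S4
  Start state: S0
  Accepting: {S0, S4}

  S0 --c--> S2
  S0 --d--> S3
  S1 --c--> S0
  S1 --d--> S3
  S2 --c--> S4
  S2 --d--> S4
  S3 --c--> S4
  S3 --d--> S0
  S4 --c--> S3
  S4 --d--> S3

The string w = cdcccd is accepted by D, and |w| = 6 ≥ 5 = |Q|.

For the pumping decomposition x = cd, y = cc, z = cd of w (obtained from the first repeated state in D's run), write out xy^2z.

cdcccccd

xy^2z = cd·cc·cc·cd = cdcccccd.
Reading y = cc takes D from S4 back to S4, so after x·y·y the machine is still in S4, and z then leads to the accepting state S0. Hence cdcccccd ∈ L(D).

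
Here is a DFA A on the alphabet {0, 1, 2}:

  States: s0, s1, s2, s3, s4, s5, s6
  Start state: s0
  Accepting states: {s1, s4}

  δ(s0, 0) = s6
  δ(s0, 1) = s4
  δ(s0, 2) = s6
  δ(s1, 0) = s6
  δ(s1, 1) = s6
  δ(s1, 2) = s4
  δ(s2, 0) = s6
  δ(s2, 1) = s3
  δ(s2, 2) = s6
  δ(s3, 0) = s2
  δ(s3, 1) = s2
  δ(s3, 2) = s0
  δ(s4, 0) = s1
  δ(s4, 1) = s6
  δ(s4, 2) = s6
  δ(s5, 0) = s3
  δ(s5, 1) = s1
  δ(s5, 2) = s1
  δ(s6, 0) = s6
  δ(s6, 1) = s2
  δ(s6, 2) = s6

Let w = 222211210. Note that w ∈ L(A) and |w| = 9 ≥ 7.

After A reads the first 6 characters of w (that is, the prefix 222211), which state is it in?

Run of A on the first 6 characters of w = 2 2 2 2 1 1:
  step 0: s0  (start)
  step 1: s6  (read 2: s0→s6)
  step 2: s6  (read 2: s6→s6)
  step 3: s6  (read 2: s6→s6)
  step 4: s6  (read 2: s6→s6)
  step 5: s2  (read 1: s6→s2)
  step 6: s3  (read 1: s2→s3)

After reading 6 characters, A is in state s3.
(This kind of state-tracing is the core of the pumping-lemma construction: with 7 states, pigeonhole forces a repeat within the first 7 steps.)

s3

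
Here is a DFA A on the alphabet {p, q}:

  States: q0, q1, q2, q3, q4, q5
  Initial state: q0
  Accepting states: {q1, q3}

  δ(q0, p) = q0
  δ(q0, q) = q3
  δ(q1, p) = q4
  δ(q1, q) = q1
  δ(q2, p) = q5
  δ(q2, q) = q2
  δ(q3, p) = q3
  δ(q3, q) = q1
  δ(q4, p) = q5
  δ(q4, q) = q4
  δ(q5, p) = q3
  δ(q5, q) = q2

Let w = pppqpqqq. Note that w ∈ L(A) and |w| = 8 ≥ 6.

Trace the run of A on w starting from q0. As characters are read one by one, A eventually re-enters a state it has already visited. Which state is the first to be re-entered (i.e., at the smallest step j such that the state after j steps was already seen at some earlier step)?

q0

State sequence: q0 -p-> q0 -p-> q0 -p-> q0 -q-> q3 -p-> q3 -q-> q1 -q-> q1 -q-> q1
First repeat at step 1: q0 was already visited.

The earliest repeat is at step j = 1: A is in q0, which it already visited at step i = 0.
Pumping length from the standard proof: p = 6 (the number of states). The repeated state found above gives |xy| = j ≤ 6 and |y| = j − i ≥ 1.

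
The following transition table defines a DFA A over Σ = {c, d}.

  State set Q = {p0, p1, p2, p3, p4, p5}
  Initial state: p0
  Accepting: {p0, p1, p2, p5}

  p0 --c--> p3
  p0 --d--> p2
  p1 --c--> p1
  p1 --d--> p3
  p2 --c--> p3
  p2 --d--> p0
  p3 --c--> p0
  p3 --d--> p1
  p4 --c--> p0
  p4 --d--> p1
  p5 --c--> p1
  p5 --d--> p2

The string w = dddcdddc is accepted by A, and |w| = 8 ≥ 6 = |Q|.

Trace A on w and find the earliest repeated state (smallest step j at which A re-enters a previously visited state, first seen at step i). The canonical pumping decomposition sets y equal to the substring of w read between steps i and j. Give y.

State sequence: p0 -d-> p2 -d-> p0 -d-> p2 -c-> p3 -d-> p1 -d-> p3 -d-> p1 -c-> p1
First repeat at step 2: p0 was already visited.

So i = 0, j = 2, giving x = w[0:0] = ε, y = w[0:2] = dd, z = w[2:8] = dcdddc.
Check: |xy| = 2 ≤ 6 and |y| = 2 ≥ 1. Reading y takes A from p0 back to p0, so every xyⁱz is accepted.

dd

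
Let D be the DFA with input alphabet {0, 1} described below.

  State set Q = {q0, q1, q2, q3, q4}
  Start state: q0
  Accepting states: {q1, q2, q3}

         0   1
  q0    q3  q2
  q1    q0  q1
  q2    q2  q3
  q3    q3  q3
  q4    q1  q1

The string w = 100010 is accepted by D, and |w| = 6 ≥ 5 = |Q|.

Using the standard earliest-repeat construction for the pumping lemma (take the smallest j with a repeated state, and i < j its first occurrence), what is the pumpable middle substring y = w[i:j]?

Run of D on w = 1 0 0 0 1 0:
  step 0: q0  (start)
  step 1: q2  (read 1: q0→q2)
  step 2: q2  (read 0: q2→q2)   ← first repeat (q2 seen earlier)
  step 3: q2  (read 0: q2→q2)
  step 4: q2  (read 0: q2→q2)
  step 5: q3  (read 1: q2→q3)
  step 6: q3  (read 0: q3→q3)

So i = 1, j = 2, giving x = w[0:1] = 1, y = w[1:2] = 0, z = w[2:6] = 0010.
Check: |xy| = 2 ≤ 5 and |y| = 1 ≥ 1. Reading y takes D from q2 back to q2, so every xyⁱz is accepted.

0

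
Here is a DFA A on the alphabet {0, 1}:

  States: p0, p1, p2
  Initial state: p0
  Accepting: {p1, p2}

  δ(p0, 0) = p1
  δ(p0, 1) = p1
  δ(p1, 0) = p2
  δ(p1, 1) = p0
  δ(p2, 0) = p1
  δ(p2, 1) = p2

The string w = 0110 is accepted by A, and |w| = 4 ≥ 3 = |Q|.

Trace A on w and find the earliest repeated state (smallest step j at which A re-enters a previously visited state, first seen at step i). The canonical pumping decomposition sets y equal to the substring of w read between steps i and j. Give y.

Run of A on w = 0 1 1 0:
  step 0: p0  (start)
  step 1: p1  (read 0: p0→p1)
  step 2: p0  (read 1: p1→p0)   ← first repeat (p0 seen earlier)
  step 3: p1  (read 1: p0→p1)
  step 4: p2  (read 0: p1→p2)

So i = 0, j = 2, giving x = w[0:0] = ε, y = w[0:2] = 01, z = w[2:4] = 10.
Check: |xy| = 2 ≤ 3 and |y| = 2 ≥ 1. Reading y takes A from p0 back to p0, so every xyⁱz is accepted.

01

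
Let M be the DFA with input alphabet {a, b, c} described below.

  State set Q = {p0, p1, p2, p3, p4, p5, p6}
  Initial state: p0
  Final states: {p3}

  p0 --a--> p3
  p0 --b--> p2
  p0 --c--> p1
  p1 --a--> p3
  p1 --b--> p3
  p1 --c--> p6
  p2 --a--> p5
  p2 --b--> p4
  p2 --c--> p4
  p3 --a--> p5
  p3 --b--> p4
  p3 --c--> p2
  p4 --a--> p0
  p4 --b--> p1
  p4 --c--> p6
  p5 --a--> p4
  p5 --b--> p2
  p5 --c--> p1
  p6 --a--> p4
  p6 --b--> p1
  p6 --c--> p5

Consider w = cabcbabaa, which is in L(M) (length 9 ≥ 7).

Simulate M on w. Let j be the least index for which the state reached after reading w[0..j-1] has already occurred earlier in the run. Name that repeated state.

p1

State sequence: p0 -c-> p1 -a-> p3 -b-> p4 -c-> p6 -b-> p1 -a-> p3 -b-> p4 -a-> p0 -a-> p3
First repeat at step 5: p1 was already visited.

The earliest repeat is at step j = 5: M is in p1, which it already visited at step i = 1.
The DFA has 7 states, so the proof of the pumping lemma guarantees a repeated state among the first 7+1 visited; the segment between the two visits is the pumpable y.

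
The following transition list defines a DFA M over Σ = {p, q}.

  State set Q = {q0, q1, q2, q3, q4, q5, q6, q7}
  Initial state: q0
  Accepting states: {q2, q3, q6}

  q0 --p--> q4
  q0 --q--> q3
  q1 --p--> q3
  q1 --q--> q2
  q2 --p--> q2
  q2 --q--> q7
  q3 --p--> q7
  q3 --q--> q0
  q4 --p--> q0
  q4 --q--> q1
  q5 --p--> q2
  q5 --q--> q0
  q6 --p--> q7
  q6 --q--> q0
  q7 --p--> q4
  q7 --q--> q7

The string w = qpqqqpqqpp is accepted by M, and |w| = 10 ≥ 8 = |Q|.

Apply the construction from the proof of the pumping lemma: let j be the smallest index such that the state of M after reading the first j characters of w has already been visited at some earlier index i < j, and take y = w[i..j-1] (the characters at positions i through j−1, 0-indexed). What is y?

q

Run of M on w = q p q q q p q q p p:
  step 0: q0  (start)
  step 1: q3  (read q: q0→q3)
  step 2: q7  (read p: q3→q7)
  step 3: q7  (read q: q7→q7)   ← first repeat (q7 seen earlier)
  step 4: q7  (read q: q7→q7)
  step 5: q7  (read q: q7→q7)
  step 6: q4  (read p: q7→q4)
  step 7: q1  (read q: q4→q1)
  step 8: q2  (read q: q1→q2)
  step 9: q2  (read p: q2→q2)
  step 10: q2  (read p: q2→q2)

So i = 2, j = 3, giving x = w[0:2] = qp, y = w[2:3] = q, z = w[3:10] = qqpqqpp.
Check: |xy| = 3 ≤ 8 and |y| = 1 ≥ 1. Reading y takes M from q7 back to q7, so every xyⁱz is accepted.
The DFA has 8 states, so the proof of the pumping lemma guarantees a repeated state among the first 8+1 visited; the segment between the two visits is the pumpable y.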